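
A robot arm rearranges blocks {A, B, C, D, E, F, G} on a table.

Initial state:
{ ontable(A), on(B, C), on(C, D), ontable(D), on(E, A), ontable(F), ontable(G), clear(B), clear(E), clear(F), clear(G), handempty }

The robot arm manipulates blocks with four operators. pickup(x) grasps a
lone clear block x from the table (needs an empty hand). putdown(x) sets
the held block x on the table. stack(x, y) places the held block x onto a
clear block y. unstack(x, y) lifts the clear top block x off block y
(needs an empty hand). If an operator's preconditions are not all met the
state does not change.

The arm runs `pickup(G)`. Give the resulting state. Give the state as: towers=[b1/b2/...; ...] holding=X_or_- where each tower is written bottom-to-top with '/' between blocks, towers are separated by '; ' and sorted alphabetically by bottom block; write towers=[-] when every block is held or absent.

before: towers=[A/E; D/C/B; F; G] holding=-
pre[pickup(G)]: clear(G) ok, ontable(G) ok, handempty ok
all met → apply pickup(G)
after:  towers=[A/E; D/C/B; F] holding=G

towers=[A/E; D/C/B; F] holding=G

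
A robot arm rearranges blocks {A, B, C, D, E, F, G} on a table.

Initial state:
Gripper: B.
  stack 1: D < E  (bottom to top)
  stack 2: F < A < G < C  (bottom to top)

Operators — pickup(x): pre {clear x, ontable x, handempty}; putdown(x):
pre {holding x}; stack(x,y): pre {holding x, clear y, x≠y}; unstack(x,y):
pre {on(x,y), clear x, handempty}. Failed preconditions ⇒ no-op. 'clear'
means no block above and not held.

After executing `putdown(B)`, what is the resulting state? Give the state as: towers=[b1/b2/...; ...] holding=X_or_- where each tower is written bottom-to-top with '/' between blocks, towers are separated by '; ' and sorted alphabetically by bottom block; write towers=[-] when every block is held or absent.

before: towers=[D/E; F/A/G/C] holding=B
pre[putdown(B)]: holding(B) ok
all met → apply putdown(B)
after:  towers=[B; D/E; F/A/G/C] holding=-

towers=[B; D/E; F/A/G/C] holding=-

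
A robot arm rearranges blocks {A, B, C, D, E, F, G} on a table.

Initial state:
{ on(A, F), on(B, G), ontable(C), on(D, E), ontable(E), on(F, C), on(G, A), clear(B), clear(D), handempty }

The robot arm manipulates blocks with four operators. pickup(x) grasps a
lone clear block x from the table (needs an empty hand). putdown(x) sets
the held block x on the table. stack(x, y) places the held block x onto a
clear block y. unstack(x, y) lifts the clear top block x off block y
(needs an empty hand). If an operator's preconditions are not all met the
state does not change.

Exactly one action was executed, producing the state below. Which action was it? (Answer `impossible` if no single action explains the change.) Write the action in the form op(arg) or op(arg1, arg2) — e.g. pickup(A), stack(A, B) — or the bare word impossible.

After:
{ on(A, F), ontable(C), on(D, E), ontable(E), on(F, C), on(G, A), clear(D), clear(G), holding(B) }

unstack(B, G)

target: towers=[C/F/A/G; E/D] holding=B
     unstack(B, G) → towers=[C/F/A/G; E/D] holding=B  ← match
     unstack(D, E) → towers=[C/F/A/G/B; E] holding=D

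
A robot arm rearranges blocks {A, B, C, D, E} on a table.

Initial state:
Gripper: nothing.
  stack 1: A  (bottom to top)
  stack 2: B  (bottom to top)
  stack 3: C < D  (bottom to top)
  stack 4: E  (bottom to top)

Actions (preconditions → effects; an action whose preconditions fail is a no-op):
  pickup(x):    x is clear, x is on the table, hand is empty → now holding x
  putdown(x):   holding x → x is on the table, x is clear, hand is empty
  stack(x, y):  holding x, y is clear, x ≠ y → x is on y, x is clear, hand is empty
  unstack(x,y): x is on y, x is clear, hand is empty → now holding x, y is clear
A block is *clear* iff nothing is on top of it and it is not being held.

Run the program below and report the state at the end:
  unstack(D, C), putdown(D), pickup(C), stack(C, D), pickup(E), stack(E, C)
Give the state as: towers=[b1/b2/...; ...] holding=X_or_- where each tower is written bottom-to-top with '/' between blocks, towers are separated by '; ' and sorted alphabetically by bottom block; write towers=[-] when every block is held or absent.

towers=[A; B; D/C/E] holding=-

step 1 (unstack(D, C)): towers=[A; B; C; E] holding=D
step 2 (putdown(D)): towers=[A; B; C; D; E] holding=-
step 3 (pickup(C)): towers=[A; B; D; E] holding=C
step 4 (stack(C, D)): towers=[A; B; D/C; E] holding=-
step 5 (pickup(E)): towers=[A; B; D/C] holding=E
step 6 (stack(E, C)): towers=[A; B; D/C/E] holding=-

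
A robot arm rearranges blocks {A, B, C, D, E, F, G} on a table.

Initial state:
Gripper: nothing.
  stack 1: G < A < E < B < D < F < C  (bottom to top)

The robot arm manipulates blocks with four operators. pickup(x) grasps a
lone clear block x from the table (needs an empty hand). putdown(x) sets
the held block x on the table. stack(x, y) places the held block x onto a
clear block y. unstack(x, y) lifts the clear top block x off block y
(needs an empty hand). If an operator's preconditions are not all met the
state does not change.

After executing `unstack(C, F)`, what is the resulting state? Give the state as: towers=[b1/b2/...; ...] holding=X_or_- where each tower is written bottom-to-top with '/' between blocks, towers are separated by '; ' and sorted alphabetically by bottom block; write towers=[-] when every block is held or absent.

before: towers=[G/A/E/B/D/F/C] holding=-
pre[unstack(C, F)]: on(C,F) ✓, clear(C) ✓, handempty ✓
all met → apply unstack(C, F)
after:  towers=[G/A/E/B/D/F] holding=C

towers=[G/A/E/B/D/F] holding=C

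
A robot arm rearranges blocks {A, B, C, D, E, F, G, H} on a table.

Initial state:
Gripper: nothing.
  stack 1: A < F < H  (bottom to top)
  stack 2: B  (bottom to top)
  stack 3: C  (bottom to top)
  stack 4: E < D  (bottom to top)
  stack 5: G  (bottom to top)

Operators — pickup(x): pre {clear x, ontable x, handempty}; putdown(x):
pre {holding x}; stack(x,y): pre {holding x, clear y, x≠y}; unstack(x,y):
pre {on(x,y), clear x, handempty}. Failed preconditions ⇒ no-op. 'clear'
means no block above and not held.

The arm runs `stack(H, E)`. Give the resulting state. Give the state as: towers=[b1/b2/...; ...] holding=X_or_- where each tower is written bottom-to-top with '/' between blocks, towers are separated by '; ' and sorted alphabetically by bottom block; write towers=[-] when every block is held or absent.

before: towers=[A/F/H; B; C; E/D; G] holding=-
pre[stack(H, E)]: holding(H) ✗, clear(E) ✗, H≠E ✓
holding(H), clear(E) unmet → stack(H, E) is a no-op
after:  towers=[A/F/H; B; C; E/D; G] holding=-

towers=[A/F/H; B; C; E/D; G] holding=-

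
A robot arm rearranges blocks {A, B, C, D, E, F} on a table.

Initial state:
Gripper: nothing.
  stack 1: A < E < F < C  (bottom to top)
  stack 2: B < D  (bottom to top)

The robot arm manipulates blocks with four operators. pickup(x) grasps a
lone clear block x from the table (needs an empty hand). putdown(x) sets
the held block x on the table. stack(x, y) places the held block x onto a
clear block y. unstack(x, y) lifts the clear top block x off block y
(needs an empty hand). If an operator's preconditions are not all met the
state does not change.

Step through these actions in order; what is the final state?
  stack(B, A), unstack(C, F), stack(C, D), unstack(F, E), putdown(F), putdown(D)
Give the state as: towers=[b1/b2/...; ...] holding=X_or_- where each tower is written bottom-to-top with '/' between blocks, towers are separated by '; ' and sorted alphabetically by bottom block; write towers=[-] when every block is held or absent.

step 1 (stack(B, A)) [no-op]: towers=[A/E/F/C; B/D] holding=-
step 2 (unstack(C, F)): towers=[A/E/F; B/D] holding=C
step 3 (stack(C, D)): towers=[A/E/F; B/D/C] holding=-
step 4 (unstack(F, E)): towers=[A/E; B/D/C] holding=F
step 5 (putdown(F)): towers=[A/E; B/D/C; F] holding=-
step 6 (putdown(D)) [no-op]: towers=[A/E; B/D/C; F] holding=-

towers=[A/E; B/D/C; F] holding=-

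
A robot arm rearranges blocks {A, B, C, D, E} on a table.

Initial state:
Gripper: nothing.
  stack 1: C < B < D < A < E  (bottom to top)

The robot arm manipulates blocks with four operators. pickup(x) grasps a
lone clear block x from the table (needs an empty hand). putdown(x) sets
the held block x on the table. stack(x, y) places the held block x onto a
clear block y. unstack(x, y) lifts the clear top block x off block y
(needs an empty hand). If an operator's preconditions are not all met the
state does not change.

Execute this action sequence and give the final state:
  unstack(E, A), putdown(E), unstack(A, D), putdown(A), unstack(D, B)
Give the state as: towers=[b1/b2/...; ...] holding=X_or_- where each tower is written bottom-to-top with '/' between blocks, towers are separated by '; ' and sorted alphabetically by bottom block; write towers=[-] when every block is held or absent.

towers=[A; C/B; E] holding=D

step 1 (unstack(E, A)): towers=[C/B/D/A] holding=E
step 2 (putdown(E)): towers=[C/B/D/A; E] holding=-
step 3 (unstack(A, D)): towers=[C/B/D; E] holding=A
step 4 (putdown(A)): towers=[A; C/B/D; E] holding=-
step 5 (unstack(D, B)): towers=[A; C/B; E] holding=D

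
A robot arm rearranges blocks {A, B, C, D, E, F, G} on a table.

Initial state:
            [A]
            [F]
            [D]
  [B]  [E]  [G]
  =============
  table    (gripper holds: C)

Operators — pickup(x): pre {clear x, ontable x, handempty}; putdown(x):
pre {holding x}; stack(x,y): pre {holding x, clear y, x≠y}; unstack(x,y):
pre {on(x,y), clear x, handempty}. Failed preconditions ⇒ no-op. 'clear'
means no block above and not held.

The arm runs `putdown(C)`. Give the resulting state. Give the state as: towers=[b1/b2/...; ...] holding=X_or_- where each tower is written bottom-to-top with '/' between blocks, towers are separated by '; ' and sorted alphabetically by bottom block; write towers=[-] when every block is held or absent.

towers=[B; C; E; G/D/F/A] holding=-

before: towers=[B; E; G/D/F/A] holding=C
pre[putdown(C)]: holding(C) ✓
all met → apply putdown(C)
after:  towers=[B; C; E; G/D/F/A] holding=-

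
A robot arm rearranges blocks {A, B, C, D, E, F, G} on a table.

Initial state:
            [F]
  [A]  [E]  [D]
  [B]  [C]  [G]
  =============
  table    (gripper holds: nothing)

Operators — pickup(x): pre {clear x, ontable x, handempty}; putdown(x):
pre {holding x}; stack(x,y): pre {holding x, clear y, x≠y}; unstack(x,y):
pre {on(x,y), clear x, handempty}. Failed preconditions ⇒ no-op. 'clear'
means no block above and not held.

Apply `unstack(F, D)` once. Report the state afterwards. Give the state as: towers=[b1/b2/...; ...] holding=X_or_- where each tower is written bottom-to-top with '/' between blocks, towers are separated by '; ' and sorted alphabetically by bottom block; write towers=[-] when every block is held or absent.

before: towers=[B/A; C/E; G/D/F] holding=-
pre[unstack(F, D)]: on(F,D) yes, clear(F) yes, handempty yes
all met → apply unstack(F, D)
after:  towers=[B/A; C/E; G/D] holding=F

towers=[B/A; C/E; G/D] holding=F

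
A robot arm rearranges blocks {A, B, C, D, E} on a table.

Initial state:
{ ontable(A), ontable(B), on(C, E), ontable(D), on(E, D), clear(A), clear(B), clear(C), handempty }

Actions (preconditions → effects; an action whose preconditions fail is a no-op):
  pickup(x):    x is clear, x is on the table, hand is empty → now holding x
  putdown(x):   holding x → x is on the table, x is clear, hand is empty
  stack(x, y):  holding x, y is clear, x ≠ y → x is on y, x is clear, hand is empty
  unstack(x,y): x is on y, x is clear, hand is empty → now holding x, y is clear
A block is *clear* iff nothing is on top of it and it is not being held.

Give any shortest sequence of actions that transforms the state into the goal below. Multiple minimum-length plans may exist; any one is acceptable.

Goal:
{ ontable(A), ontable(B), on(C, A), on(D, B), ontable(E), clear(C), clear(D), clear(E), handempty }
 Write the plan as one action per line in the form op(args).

unstack(C, E)
stack(C, A)
unstack(E, D)
putdown(E)
pickup(D)
stack(D, B)

step 1 (unstack(C, E)): towers=[A; B; D/E] holding=C
step 2 (stack(C, A)): towers=[A/C; B; D/E] holding=-
step 3 (unstack(E, D)): towers=[A/C; B; D] holding=E
step 4 (putdown(E)): towers=[A/C; B; D; E] holding=-
step 5 (pickup(D)): towers=[A/C; B; E] holding=D
step 6 (stack(D, B)): towers=[A/C; B/D; E] holding=-
goal check: towers=[A/C; B/D; E] holding=- — reached (length 6, optimal by BFS)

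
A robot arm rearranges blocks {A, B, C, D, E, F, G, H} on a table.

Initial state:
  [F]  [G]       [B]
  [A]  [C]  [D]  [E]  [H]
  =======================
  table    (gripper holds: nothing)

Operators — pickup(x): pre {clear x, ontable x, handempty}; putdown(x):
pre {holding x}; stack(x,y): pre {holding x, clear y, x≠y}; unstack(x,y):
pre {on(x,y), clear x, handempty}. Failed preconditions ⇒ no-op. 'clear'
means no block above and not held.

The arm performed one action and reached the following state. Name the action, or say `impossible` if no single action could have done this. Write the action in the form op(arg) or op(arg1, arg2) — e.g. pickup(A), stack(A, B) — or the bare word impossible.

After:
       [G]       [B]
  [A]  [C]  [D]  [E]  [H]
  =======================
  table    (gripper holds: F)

unstack(F, A)

target: towers=[A; C/G; D; E/B; H] holding=F
     unstack(G, C) → towers=[A/F; C; D; E/B; H] holding=G
         pickup(H) → towers=[A/F; C/G; D; E/B] holding=H
     unstack(B, E) → towers=[A/F; C/G; D; E; H] holding=B
     unstack(F, A) → towers=[A; C/G; D; E/B; H] holding=F  ← match
         pickup(D) → towers=[A/F; C/G; E/B; H] holding=D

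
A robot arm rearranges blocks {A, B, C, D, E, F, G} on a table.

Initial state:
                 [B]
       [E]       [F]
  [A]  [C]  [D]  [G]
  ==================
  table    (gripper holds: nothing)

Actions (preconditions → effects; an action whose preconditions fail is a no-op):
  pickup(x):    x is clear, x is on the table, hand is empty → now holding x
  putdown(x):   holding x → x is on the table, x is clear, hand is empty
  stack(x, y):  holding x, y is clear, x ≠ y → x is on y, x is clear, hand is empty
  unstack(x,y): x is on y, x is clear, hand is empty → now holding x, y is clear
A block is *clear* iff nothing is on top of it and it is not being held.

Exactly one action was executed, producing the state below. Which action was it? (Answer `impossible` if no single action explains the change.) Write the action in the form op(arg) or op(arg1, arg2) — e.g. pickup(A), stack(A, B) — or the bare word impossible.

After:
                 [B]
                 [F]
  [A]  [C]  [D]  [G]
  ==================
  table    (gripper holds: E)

unstack(E, C)

target: towers=[A; C; D; G/F/B] holding=E
     unstack(B, F) → towers=[A; C/E; D; G/F] holding=B
         pickup(D) → towers=[A; C/E; G/F/B] holding=D
         pickup(A) → towers=[C/E; D; G/F/B] holding=A
     unstack(E, C) → towers=[A; C; D; G/F/B] holding=E  ← match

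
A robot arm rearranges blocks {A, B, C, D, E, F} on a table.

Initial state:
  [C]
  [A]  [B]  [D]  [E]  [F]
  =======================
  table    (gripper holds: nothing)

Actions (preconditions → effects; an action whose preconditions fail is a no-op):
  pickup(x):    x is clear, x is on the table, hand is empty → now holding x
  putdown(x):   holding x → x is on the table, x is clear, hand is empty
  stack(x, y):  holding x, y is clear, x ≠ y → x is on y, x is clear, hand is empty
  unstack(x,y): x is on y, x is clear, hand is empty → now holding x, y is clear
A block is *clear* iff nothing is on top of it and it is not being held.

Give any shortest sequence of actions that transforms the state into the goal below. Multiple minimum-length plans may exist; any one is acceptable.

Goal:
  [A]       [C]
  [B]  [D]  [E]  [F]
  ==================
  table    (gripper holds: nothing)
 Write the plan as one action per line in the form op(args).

unstack(C, A)
stack(C, E)
pickup(A)
stack(A, B)

step 1 (unstack(C, A)): towers=[A; B; D; E; F] holding=C
step 2 (stack(C, E)): towers=[A; B; D; E/C; F] holding=-
step 3 (pickup(A)): towers=[B; D; E/C; F] holding=A
step 4 (stack(A, B)): towers=[B/A; D; E/C; F] holding=-
goal check: towers=[B/A; D; E/C; F] holding=- — reached (length 4, optimal by BFS)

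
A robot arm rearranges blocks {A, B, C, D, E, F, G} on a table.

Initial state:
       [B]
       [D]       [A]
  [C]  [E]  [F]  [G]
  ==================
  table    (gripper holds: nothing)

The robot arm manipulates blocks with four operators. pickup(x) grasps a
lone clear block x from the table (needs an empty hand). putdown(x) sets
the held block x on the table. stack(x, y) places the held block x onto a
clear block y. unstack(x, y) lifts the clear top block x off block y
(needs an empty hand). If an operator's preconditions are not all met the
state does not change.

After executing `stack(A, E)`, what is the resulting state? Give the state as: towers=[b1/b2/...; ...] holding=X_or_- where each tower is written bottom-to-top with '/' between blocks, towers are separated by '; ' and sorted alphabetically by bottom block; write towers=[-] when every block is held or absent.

towers=[C; E/D/B; F; G/A] holding=-

before: towers=[C; E/D/B; F; G/A] holding=-
pre[stack(A, E)]: holding(A) fail, clear(E) fail, A≠E ok
holding(A), clear(E) unmet → stack(A, E) is a no-op
after:  towers=[C; E/D/B; F; G/A] holding=-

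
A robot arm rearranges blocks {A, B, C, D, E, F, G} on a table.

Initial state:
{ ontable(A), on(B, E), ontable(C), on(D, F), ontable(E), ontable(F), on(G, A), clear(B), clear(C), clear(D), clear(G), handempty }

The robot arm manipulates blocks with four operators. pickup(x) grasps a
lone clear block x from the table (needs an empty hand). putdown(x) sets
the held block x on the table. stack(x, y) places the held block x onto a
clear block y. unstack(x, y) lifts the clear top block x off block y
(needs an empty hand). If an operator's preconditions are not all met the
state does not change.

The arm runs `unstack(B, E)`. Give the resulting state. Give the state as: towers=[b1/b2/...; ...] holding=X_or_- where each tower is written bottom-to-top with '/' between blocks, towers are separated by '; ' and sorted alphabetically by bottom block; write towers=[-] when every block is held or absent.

before: towers=[A/G; C; E/B; F/D] holding=-
pre[unstack(B, E)]: on(B,E) yes, clear(B) yes, handempty yes
all met → apply unstack(B, E)
after:  towers=[A/G; C; E; F/D] holding=B

towers=[A/G; C; E; F/D] holding=B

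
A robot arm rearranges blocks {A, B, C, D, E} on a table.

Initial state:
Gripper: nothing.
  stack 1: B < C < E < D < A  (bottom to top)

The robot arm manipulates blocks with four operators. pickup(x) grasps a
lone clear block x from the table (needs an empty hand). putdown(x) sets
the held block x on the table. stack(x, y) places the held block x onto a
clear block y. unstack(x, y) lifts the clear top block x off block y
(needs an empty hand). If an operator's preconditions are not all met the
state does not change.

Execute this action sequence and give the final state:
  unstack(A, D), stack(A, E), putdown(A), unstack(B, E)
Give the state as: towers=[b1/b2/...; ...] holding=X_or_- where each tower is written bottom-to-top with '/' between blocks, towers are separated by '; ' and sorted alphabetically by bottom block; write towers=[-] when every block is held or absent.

step 1 (unstack(A, D)): towers=[B/C/E/D] holding=A
step 2 (stack(A, E)) [no-op]: towers=[B/C/E/D] holding=A
step 3 (putdown(A)): towers=[A; B/C/E/D] holding=-
step 4 (unstack(B, E)) [no-op]: towers=[A; B/C/E/D] holding=-

towers=[A; B/C/E/D] holding=-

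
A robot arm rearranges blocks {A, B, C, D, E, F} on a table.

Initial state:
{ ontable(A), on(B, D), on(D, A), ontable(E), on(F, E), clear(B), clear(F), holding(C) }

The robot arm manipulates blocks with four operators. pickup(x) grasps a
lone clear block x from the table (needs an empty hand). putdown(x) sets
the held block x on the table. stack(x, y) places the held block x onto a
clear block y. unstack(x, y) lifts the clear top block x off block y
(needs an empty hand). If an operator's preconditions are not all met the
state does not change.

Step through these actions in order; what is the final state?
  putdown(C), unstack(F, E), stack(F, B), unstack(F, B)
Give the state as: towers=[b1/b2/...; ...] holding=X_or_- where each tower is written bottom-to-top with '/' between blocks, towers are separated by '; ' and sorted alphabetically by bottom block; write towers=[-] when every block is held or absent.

step 1 (putdown(C)): towers=[A/D/B; C; E/F] holding=-
step 2 (unstack(F, E)): towers=[A/D/B; C; E] holding=F
step 3 (stack(F, B)): towers=[A/D/B/F; C; E] holding=-
step 4 (unstack(F, B)): towers=[A/D/B; C; E] holding=F

towers=[A/D/B; C; E] holding=F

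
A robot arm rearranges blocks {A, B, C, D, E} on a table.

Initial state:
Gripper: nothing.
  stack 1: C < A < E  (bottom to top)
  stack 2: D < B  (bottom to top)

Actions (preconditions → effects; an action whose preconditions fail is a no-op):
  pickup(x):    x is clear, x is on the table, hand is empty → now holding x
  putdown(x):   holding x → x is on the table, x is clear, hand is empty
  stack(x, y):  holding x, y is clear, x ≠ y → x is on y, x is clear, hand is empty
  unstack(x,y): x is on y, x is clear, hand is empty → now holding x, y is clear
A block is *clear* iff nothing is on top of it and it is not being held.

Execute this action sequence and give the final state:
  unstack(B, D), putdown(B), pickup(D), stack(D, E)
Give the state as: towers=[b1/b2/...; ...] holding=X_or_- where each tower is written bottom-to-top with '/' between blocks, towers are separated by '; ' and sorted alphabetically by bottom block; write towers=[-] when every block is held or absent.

step 1 (unstack(B, D)): towers=[C/A/E; D] holding=B
step 2 (putdown(B)): towers=[B; C/A/E; D] holding=-
step 3 (pickup(D)): towers=[B; C/A/E] holding=D
step 4 (stack(D, E)): towers=[B; C/A/E/D] holding=-

towers=[B; C/A/E/D] holding=-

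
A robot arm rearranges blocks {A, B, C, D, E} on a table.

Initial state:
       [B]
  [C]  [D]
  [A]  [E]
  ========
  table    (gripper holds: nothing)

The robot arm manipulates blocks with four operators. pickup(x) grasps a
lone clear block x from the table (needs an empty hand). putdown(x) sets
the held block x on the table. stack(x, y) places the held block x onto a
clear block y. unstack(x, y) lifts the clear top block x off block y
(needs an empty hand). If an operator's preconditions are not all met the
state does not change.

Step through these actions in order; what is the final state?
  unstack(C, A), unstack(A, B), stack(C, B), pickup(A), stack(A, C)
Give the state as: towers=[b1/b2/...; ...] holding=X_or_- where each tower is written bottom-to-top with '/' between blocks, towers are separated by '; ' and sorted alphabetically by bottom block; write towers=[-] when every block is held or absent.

towers=[E/D/B/C/A] holding=-

step 1 (unstack(C, A)): towers=[A; E/D/B] holding=C
step 2 (unstack(A, B)) [no-op]: towers=[A; E/D/B] holding=C
step 3 (stack(C, B)): towers=[A; E/D/B/C] holding=-
step 4 (pickup(A)): towers=[E/D/B/C] holding=A
step 5 (stack(A, C)): towers=[E/D/B/C/A] holding=-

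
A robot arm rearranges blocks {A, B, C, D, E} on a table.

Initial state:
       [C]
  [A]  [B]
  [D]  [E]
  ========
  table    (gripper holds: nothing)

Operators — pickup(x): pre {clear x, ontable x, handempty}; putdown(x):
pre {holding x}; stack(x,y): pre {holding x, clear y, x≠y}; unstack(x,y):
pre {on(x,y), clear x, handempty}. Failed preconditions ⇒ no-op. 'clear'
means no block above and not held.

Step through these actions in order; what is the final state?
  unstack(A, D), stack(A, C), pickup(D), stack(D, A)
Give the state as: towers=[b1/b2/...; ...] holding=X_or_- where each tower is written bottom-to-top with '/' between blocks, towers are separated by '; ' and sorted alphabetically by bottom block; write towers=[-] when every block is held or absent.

towers=[E/B/C/A/D] holding=-

step 1 (unstack(A, D)): towers=[D; E/B/C] holding=A
step 2 (stack(A, C)): towers=[D; E/B/C/A] holding=-
step 3 (pickup(D)): towers=[E/B/C/A] holding=D
step 4 (stack(D, A)): towers=[E/B/C/A/D] holding=-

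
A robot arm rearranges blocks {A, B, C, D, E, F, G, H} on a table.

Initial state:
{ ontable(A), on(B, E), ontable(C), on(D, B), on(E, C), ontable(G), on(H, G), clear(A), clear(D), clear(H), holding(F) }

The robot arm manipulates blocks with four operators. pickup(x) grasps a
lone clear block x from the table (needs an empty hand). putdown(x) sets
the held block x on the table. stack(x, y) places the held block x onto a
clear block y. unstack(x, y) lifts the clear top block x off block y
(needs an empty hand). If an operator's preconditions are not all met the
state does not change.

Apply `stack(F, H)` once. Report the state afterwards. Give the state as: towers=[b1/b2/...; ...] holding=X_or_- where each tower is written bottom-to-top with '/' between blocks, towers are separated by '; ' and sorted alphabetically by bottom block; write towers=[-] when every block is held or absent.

before: towers=[A; C/E/B/D; G/H] holding=F
pre[stack(F, H)]: holding(F) ok, clear(H) ok, F≠H ok
all met → apply stack(F, H)
after:  towers=[A; C/E/B/D; G/H/F] holding=-

towers=[A; C/E/B/D; G/H/F] holding=-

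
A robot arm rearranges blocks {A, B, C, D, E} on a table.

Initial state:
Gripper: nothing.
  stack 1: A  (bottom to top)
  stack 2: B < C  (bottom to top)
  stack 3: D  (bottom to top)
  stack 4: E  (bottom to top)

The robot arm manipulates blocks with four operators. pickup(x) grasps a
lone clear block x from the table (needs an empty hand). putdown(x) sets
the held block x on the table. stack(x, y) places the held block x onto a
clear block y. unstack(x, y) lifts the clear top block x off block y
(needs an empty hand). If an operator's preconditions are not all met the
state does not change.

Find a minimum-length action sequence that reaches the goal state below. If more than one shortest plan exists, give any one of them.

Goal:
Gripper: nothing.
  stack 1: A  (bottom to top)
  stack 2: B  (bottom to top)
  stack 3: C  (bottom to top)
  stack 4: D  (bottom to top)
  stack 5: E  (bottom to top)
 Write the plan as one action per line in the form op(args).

step 1 (unstack(C, B)): towers=[A; B; D; E] holding=C
step 2 (putdown(C)): towers=[A; B; C; D; E] holding=-
goal check: towers=[A; B; C; D; E] holding=- — reached (length 2, optimal by BFS)

unstack(C, B)
putdown(C)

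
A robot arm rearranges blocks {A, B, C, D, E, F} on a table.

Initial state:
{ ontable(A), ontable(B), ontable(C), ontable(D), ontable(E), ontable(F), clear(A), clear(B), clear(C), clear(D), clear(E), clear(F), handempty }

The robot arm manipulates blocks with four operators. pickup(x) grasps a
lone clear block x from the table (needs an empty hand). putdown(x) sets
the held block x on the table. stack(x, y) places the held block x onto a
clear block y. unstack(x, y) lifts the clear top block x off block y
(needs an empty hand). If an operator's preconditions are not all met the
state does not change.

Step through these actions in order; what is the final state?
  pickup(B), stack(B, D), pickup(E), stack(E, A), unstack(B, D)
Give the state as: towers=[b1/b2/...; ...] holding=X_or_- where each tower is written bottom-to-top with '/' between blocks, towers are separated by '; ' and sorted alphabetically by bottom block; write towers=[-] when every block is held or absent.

towers=[A/E; C; D; F] holding=B

step 1 (pickup(B)): towers=[A; C; D; E; F] holding=B
step 2 (stack(B, D)): towers=[A; C; D/B; E; F] holding=-
step 3 (pickup(E)): towers=[A; C; D/B; F] holding=E
step 4 (stack(E, A)): towers=[A/E; C; D/B; F] holding=-
step 5 (unstack(B, D)): towers=[A/E; C; D; F] holding=B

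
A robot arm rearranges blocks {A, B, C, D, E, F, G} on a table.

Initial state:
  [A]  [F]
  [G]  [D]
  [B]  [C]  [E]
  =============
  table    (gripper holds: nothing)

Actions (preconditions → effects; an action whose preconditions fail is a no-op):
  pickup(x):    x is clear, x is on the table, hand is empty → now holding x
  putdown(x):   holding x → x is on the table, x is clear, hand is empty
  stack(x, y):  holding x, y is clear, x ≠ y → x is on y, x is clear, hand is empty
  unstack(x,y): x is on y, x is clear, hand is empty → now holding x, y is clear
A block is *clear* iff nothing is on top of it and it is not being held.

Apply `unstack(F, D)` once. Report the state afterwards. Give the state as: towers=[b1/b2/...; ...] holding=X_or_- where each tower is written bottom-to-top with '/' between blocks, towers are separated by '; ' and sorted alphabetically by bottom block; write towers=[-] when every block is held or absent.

before: towers=[B/G/A; C/D/F; E] holding=-
pre[unstack(F, D)]: on(F,D) yes, clear(F) yes, handempty yes
all met → apply unstack(F, D)
after:  towers=[B/G/A; C/D; E] holding=F

towers=[B/G/A; C/D; E] holding=F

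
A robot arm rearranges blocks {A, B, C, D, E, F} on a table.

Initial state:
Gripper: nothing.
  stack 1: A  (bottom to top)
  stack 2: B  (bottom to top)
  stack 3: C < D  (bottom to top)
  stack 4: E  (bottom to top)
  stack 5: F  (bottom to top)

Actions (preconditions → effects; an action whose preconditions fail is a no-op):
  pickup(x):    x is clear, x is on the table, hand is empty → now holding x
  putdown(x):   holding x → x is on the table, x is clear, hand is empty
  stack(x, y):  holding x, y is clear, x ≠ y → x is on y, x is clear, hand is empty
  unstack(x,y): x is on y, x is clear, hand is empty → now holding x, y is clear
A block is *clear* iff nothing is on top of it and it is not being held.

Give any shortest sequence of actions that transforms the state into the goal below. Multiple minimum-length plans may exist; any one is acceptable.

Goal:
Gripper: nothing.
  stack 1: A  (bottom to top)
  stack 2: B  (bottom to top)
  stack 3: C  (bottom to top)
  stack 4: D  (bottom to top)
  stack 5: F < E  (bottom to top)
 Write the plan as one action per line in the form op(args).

step 1 (unstack(D, C)): towers=[A; B; C; E; F] holding=D
step 2 (putdown(D)): towers=[A; B; C; D; E; F] holding=-
step 3 (pickup(E)): towers=[A; B; C; D; F] holding=E
step 4 (stack(E, F)): towers=[A; B; C; D; F/E] holding=-
goal check: towers=[A; B; C; D; F/E] holding=- — reached (length 4, optimal by BFS)

unstack(D, C)
putdown(D)
pickup(E)
stack(E, F)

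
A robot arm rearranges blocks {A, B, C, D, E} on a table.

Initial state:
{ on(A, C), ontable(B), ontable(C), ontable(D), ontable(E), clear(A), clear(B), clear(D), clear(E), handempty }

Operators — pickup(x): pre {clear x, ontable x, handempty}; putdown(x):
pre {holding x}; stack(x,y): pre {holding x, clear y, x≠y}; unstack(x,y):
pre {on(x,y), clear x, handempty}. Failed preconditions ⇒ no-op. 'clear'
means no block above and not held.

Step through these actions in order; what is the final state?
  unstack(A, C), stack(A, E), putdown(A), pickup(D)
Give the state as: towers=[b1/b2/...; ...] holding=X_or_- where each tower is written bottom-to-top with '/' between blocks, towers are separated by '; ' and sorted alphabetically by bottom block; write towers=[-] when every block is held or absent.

towers=[B; C; E/A] holding=D

step 1 (unstack(A, C)): towers=[B; C; D; E] holding=A
step 2 (stack(A, E)): towers=[B; C; D; E/A] holding=-
step 3 (putdown(A)) [no-op]: towers=[B; C; D; E/A] holding=-
step 4 (pickup(D)): towers=[B; C; E/A] holding=D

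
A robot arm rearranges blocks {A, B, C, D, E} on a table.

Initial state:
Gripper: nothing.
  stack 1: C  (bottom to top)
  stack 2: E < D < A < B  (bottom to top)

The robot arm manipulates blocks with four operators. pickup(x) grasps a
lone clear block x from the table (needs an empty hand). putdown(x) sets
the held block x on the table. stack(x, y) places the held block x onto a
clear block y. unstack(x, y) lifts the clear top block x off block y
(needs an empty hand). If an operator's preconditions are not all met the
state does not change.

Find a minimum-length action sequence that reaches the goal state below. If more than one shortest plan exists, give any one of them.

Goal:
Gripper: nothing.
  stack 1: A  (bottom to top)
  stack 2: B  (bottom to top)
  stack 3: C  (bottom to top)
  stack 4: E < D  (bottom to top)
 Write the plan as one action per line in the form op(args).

step 1 (unstack(B, A)): towers=[C; E/D/A] holding=B
step 2 (putdown(B)): towers=[B; C; E/D/A] holding=-
step 3 (unstack(A, D)): towers=[B; C; E/D] holding=A
step 4 (putdown(A)): towers=[A; B; C; E/D] holding=-
goal check: towers=[A; B; C; E/D] holding=- — reached (length 4, optimal by BFS)

unstack(B, A)
putdown(B)
unstack(A, D)
putdown(A)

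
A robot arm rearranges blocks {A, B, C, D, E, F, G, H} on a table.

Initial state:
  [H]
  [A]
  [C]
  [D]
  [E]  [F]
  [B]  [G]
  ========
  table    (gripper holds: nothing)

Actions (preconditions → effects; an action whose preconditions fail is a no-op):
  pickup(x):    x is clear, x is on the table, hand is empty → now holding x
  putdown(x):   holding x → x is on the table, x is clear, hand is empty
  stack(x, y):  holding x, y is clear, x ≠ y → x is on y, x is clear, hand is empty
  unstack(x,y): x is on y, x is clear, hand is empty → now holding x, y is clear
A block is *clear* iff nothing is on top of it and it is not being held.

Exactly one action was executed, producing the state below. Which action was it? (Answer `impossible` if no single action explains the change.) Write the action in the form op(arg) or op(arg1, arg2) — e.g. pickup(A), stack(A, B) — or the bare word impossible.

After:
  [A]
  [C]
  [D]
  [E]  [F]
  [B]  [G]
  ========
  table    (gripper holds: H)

target: towers=[B/E/D/C/A; G/F] holding=H
     unstack(H, A) → towers=[B/E/D/C/A; G/F] holding=H  ← match
     unstack(F, G) → towers=[B/E/D/C/A/H; G] holding=F

unstack(H, A)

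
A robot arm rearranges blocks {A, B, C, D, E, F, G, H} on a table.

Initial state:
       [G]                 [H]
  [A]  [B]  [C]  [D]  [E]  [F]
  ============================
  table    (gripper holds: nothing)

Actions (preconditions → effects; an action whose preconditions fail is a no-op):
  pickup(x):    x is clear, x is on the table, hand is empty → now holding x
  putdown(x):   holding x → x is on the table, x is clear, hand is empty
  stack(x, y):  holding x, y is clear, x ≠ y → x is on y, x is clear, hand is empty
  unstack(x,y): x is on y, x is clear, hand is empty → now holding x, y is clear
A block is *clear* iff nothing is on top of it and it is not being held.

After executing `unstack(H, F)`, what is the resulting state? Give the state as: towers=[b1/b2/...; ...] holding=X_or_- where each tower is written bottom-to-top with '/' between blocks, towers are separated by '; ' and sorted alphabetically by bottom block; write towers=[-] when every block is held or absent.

towers=[A; B/G; C; D; E; F] holding=H

before: towers=[A; B/G; C; D; E; F/H] holding=-
pre[unstack(H, F)]: on(H,F) yes, clear(H) yes, handempty yes
all met → apply unstack(H, F)
after:  towers=[A; B/G; C; D; E; F] holding=H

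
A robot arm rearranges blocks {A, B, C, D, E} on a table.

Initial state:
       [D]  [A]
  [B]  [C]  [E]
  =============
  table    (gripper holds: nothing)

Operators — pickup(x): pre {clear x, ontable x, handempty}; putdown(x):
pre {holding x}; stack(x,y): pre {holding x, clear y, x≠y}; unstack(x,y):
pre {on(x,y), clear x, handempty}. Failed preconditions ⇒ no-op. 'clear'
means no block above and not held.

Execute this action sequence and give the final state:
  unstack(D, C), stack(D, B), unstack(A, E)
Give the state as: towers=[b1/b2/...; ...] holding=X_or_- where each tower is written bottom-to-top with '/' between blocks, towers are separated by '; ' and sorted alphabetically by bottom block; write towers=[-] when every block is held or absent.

step 1 (unstack(D, C)): towers=[B; C; E/A] holding=D
step 2 (stack(D, B)): towers=[B/D; C; E/A] holding=-
step 3 (unstack(A, E)): towers=[B/D; C; E] holding=A

towers=[B/D; C; E] holding=A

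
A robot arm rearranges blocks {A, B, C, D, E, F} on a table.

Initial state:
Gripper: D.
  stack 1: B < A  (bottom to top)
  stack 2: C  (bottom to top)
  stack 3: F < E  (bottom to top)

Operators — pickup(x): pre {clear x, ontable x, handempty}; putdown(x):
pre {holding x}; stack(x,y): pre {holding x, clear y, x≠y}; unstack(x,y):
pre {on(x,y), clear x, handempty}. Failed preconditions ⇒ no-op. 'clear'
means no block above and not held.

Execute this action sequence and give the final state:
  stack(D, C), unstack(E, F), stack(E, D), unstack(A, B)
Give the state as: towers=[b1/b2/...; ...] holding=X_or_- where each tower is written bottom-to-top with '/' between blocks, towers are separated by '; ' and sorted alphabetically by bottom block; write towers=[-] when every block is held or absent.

towers=[B; C/D/E; F] holding=A

step 1 (stack(D, C)): towers=[B/A; C/D; F/E] holding=-
step 2 (unstack(E, F)): towers=[B/A; C/D; F] holding=E
step 3 (stack(E, D)): towers=[B/A; C/D/E; F] holding=-
step 4 (unstack(A, B)): towers=[B; C/D/E; F] holding=A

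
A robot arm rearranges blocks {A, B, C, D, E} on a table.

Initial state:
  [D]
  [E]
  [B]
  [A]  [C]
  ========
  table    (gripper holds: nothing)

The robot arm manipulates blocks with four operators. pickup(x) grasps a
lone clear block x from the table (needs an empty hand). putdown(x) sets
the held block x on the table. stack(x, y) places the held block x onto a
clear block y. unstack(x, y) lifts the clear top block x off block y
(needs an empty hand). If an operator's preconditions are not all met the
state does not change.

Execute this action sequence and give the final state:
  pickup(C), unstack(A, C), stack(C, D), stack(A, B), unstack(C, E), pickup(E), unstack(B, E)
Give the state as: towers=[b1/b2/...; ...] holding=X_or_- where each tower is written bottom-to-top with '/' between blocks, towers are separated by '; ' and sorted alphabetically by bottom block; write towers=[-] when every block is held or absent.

step 1 (pickup(C)): towers=[A/B/E/D] holding=C
step 2 (unstack(A, C)) [no-op]: towers=[A/B/E/D] holding=C
step 3 (stack(C, D)): towers=[A/B/E/D/C] holding=-
step 4 (stack(A, B)) [no-op]: towers=[A/B/E/D/C] holding=-
step 5 (unstack(C, E)) [no-op]: towers=[A/B/E/D/C] holding=-
step 6 (pickup(E)) [no-op]: towers=[A/B/E/D/C] holding=-
step 7 (unstack(B, E)) [no-op]: towers=[A/B/E/D/C] holding=-

towers=[A/B/E/D/C] holding=-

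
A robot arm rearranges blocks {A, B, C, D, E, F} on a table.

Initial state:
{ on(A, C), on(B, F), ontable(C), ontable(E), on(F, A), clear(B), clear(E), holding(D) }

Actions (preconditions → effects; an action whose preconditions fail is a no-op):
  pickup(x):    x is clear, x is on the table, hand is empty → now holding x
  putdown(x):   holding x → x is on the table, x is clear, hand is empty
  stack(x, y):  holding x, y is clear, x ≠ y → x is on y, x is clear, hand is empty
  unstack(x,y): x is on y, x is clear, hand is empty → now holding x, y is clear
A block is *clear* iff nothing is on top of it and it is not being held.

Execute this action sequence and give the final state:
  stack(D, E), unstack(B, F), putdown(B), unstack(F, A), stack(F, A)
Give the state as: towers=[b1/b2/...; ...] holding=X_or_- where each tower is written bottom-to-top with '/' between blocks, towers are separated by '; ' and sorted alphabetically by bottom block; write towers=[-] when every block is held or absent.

step 1 (stack(D, E)): towers=[C/A/F/B; E/D] holding=-
step 2 (unstack(B, F)): towers=[C/A/F; E/D] holding=B
step 3 (putdown(B)): towers=[B; C/A/F; E/D] holding=-
step 4 (unstack(F, A)): towers=[B; C/A; E/D] holding=F
step 5 (stack(F, A)): towers=[B; C/A/F; E/D] holding=-

towers=[B; C/A/F; E/D] holding=-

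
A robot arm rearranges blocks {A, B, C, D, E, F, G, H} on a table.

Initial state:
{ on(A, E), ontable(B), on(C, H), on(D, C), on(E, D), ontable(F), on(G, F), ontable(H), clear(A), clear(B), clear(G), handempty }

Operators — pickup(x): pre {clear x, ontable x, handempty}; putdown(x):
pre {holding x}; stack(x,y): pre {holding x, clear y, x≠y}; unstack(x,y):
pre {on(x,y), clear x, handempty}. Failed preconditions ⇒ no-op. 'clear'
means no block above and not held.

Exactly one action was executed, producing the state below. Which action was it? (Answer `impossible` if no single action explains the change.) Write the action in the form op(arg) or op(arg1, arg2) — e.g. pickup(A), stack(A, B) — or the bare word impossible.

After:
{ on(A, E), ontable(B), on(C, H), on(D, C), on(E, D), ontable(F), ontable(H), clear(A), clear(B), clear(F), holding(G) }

target: towers=[B; F; H/C/D/E/A] holding=G
     unstack(G, F) → towers=[B; F; H/C/D/E/A] holding=G  ← match
     unstack(A, E) → towers=[B; F/G; H/C/D/E] holding=A
         pickup(B) → towers=[F/G; H/C/D/E/A] holding=B

unstack(G, F)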